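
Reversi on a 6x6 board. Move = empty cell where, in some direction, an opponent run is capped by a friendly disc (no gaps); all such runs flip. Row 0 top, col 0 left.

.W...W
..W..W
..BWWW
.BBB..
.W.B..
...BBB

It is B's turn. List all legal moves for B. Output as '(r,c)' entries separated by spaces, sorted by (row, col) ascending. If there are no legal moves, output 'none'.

Answer: (0,2) (1,3) (1,4) (5,0) (5,1)

Derivation:
(0,0): no bracket -> illegal
(0,2): flips 1 -> legal
(0,3): no bracket -> illegal
(0,4): no bracket -> illegal
(1,0): no bracket -> illegal
(1,1): no bracket -> illegal
(1,3): flips 1 -> legal
(1,4): flips 1 -> legal
(2,1): no bracket -> illegal
(3,0): no bracket -> illegal
(3,4): no bracket -> illegal
(3,5): no bracket -> illegal
(4,0): no bracket -> illegal
(4,2): no bracket -> illegal
(5,0): flips 1 -> legal
(5,1): flips 1 -> legal
(5,2): no bracket -> illegal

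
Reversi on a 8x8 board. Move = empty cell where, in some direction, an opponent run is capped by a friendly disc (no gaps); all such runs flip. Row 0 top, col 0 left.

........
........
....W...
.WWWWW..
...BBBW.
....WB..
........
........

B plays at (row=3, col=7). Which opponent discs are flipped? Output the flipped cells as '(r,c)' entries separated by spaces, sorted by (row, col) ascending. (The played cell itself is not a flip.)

Answer: (4,6)

Derivation:
Dir NW: first cell '.' (not opp) -> no flip
Dir N: first cell '.' (not opp) -> no flip
Dir NE: edge -> no flip
Dir W: first cell '.' (not opp) -> no flip
Dir E: edge -> no flip
Dir SW: opp run (4,6) capped by B -> flip
Dir S: first cell '.' (not opp) -> no flip
Dir SE: edge -> no flip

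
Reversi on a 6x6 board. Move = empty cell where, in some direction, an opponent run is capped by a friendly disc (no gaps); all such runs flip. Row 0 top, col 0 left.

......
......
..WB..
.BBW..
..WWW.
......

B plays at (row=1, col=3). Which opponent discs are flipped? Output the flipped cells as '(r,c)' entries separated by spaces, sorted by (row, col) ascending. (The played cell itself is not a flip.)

Answer: (2,2)

Derivation:
Dir NW: first cell '.' (not opp) -> no flip
Dir N: first cell '.' (not opp) -> no flip
Dir NE: first cell '.' (not opp) -> no flip
Dir W: first cell '.' (not opp) -> no flip
Dir E: first cell '.' (not opp) -> no flip
Dir SW: opp run (2,2) capped by B -> flip
Dir S: first cell 'B' (not opp) -> no flip
Dir SE: first cell '.' (not opp) -> no flip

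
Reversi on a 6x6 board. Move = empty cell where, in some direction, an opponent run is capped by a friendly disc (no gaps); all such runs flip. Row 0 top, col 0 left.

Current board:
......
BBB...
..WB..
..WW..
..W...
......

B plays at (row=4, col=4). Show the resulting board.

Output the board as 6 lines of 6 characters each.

Place B at (4,4); scan 8 dirs for brackets.
Dir NW: opp run (3,3) (2,2) capped by B -> flip
Dir N: first cell '.' (not opp) -> no flip
Dir NE: first cell '.' (not opp) -> no flip
Dir W: first cell '.' (not opp) -> no flip
Dir E: first cell '.' (not opp) -> no flip
Dir SW: first cell '.' (not opp) -> no flip
Dir S: first cell '.' (not opp) -> no flip
Dir SE: first cell '.' (not opp) -> no flip
All flips: (2,2) (3,3)

Answer: ......
BBB...
..BB..
..WB..
..W.B.
......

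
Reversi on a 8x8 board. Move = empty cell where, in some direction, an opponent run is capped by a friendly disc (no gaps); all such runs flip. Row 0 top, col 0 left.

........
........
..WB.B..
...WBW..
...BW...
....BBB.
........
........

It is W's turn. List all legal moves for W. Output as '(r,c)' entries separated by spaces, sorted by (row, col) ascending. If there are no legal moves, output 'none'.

Answer: (1,3) (1,5) (2,4) (4,2) (5,3) (6,4) (6,6)

Derivation:
(1,2): no bracket -> illegal
(1,3): flips 1 -> legal
(1,4): no bracket -> illegal
(1,5): flips 1 -> legal
(1,6): no bracket -> illegal
(2,4): flips 2 -> legal
(2,6): no bracket -> illegal
(3,2): no bracket -> illegal
(3,6): no bracket -> illegal
(4,2): flips 1 -> legal
(4,5): no bracket -> illegal
(4,6): no bracket -> illegal
(4,7): no bracket -> illegal
(5,2): no bracket -> illegal
(5,3): flips 1 -> legal
(5,7): no bracket -> illegal
(6,3): no bracket -> illegal
(6,4): flips 1 -> legal
(6,5): no bracket -> illegal
(6,6): flips 1 -> legal
(6,7): no bracket -> illegal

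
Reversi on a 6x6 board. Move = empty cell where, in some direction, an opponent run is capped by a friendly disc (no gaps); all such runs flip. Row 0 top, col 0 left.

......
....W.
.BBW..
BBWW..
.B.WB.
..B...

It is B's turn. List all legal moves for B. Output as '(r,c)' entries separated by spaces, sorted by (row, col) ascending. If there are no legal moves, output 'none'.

(0,3): no bracket -> illegal
(0,4): no bracket -> illegal
(0,5): flips 3 -> legal
(1,2): no bracket -> illegal
(1,3): no bracket -> illegal
(1,5): no bracket -> illegal
(2,4): flips 1 -> legal
(2,5): no bracket -> illegal
(3,4): flips 3 -> legal
(4,2): flips 2 -> legal
(5,3): no bracket -> illegal
(5,4): flips 2 -> legal

Answer: (0,5) (2,4) (3,4) (4,2) (5,4)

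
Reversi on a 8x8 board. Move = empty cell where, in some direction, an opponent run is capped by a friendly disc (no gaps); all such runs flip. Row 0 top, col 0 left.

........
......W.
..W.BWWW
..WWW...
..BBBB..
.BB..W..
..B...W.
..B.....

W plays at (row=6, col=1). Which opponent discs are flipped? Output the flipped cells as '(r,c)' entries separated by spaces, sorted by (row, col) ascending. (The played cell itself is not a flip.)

Dir NW: first cell '.' (not opp) -> no flip
Dir N: opp run (5,1), next='.' -> no flip
Dir NE: opp run (5,2) (4,3) capped by W -> flip
Dir W: first cell '.' (not opp) -> no flip
Dir E: opp run (6,2), next='.' -> no flip
Dir SW: first cell '.' (not opp) -> no flip
Dir S: first cell '.' (not opp) -> no flip
Dir SE: opp run (7,2), next=edge -> no flip

Answer: (4,3) (5,2)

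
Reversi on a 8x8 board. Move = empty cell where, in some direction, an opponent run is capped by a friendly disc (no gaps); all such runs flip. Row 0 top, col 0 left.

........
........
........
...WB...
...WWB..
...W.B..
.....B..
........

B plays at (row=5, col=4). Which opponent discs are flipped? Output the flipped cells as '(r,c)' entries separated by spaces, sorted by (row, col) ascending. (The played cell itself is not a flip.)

Dir NW: opp run (4,3), next='.' -> no flip
Dir N: opp run (4,4) capped by B -> flip
Dir NE: first cell 'B' (not opp) -> no flip
Dir W: opp run (5,3), next='.' -> no flip
Dir E: first cell 'B' (not opp) -> no flip
Dir SW: first cell '.' (not opp) -> no flip
Dir S: first cell '.' (not opp) -> no flip
Dir SE: first cell 'B' (not opp) -> no flip

Answer: (4,4)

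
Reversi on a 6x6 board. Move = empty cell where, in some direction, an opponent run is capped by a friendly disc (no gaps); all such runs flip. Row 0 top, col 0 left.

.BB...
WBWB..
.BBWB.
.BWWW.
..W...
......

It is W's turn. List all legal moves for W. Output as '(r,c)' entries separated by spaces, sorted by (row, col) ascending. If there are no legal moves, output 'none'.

Answer: (0,0) (0,3) (1,4) (1,5) (2,0) (2,5) (3,0)

Derivation:
(0,0): flips 2 -> legal
(0,3): flips 1 -> legal
(0,4): no bracket -> illegal
(1,4): flips 2 -> legal
(1,5): flips 1 -> legal
(2,0): flips 3 -> legal
(2,5): flips 1 -> legal
(3,0): flips 2 -> legal
(3,5): no bracket -> illegal
(4,0): no bracket -> illegal
(4,1): no bracket -> illegal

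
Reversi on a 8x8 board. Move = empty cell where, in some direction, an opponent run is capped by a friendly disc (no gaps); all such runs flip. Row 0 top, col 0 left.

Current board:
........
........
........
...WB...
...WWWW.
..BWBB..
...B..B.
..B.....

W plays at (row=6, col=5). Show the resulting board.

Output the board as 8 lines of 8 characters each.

Answer: ........
........
........
...WB...
...WWWW.
..BWWW..
...B.WB.
..B.....

Derivation:
Place W at (6,5); scan 8 dirs for brackets.
Dir NW: opp run (5,4) capped by W -> flip
Dir N: opp run (5,5) capped by W -> flip
Dir NE: first cell '.' (not opp) -> no flip
Dir W: first cell '.' (not opp) -> no flip
Dir E: opp run (6,6), next='.' -> no flip
Dir SW: first cell '.' (not opp) -> no flip
Dir S: first cell '.' (not opp) -> no flip
Dir SE: first cell '.' (not opp) -> no flip
All flips: (5,4) (5,5)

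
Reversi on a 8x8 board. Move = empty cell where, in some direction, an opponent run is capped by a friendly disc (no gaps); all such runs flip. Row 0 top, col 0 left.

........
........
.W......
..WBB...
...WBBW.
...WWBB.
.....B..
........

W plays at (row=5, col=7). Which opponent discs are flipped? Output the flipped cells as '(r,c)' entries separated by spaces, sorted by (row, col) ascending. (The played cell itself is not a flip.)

Dir NW: first cell 'W' (not opp) -> no flip
Dir N: first cell '.' (not opp) -> no flip
Dir NE: edge -> no flip
Dir W: opp run (5,6) (5,5) capped by W -> flip
Dir E: edge -> no flip
Dir SW: first cell '.' (not opp) -> no flip
Dir S: first cell '.' (not opp) -> no flip
Dir SE: edge -> no flip

Answer: (5,5) (5,6)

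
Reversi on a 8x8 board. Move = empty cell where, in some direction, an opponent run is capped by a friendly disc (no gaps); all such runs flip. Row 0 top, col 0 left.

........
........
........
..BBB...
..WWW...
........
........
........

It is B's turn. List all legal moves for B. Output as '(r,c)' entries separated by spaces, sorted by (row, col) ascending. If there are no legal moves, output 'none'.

(3,1): no bracket -> illegal
(3,5): no bracket -> illegal
(4,1): no bracket -> illegal
(4,5): no bracket -> illegal
(5,1): flips 1 -> legal
(5,2): flips 2 -> legal
(5,3): flips 1 -> legal
(5,4): flips 2 -> legal
(5,5): flips 1 -> legal

Answer: (5,1) (5,2) (5,3) (5,4) (5,5)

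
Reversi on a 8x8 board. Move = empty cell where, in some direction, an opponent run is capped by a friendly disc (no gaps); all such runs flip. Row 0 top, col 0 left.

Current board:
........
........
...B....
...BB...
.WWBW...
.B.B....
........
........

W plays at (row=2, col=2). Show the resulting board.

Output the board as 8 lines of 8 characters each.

Place W at (2,2); scan 8 dirs for brackets.
Dir NW: first cell '.' (not opp) -> no flip
Dir N: first cell '.' (not opp) -> no flip
Dir NE: first cell '.' (not opp) -> no flip
Dir W: first cell '.' (not opp) -> no flip
Dir E: opp run (2,3), next='.' -> no flip
Dir SW: first cell '.' (not opp) -> no flip
Dir S: first cell '.' (not opp) -> no flip
Dir SE: opp run (3,3) capped by W -> flip
All flips: (3,3)

Answer: ........
........
..WB....
...WB...
.WWBW...
.B.B....
........
........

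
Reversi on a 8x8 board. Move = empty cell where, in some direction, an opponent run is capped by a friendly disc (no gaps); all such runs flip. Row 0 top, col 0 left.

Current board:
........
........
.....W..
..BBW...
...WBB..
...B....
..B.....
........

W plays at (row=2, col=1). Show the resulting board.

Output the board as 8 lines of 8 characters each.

Answer: ........
........
.W...W..
..WBW...
...WBB..
...B....
..B.....
........

Derivation:
Place W at (2,1); scan 8 dirs for brackets.
Dir NW: first cell '.' (not opp) -> no flip
Dir N: first cell '.' (not opp) -> no flip
Dir NE: first cell '.' (not opp) -> no flip
Dir W: first cell '.' (not opp) -> no flip
Dir E: first cell '.' (not opp) -> no flip
Dir SW: first cell '.' (not opp) -> no flip
Dir S: first cell '.' (not opp) -> no flip
Dir SE: opp run (3,2) capped by W -> flip
All flips: (3,2)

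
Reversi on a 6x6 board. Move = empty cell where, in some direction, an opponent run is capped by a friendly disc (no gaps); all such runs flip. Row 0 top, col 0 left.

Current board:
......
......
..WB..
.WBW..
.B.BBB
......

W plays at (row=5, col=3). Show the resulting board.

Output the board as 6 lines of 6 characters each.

Answer: ......
......
..WB..
.WBW..
.B.WBB
...W..

Derivation:
Place W at (5,3); scan 8 dirs for brackets.
Dir NW: first cell '.' (not opp) -> no flip
Dir N: opp run (4,3) capped by W -> flip
Dir NE: opp run (4,4), next='.' -> no flip
Dir W: first cell '.' (not opp) -> no flip
Dir E: first cell '.' (not opp) -> no flip
Dir SW: edge -> no flip
Dir S: edge -> no flip
Dir SE: edge -> no flip
All flips: (4,3)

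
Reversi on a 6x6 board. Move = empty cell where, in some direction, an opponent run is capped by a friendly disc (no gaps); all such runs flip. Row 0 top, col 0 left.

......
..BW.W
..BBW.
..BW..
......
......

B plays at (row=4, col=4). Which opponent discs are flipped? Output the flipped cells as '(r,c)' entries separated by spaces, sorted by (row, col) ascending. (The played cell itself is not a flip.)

Answer: (3,3)

Derivation:
Dir NW: opp run (3,3) capped by B -> flip
Dir N: first cell '.' (not opp) -> no flip
Dir NE: first cell '.' (not opp) -> no flip
Dir W: first cell '.' (not opp) -> no flip
Dir E: first cell '.' (not opp) -> no flip
Dir SW: first cell '.' (not opp) -> no flip
Dir S: first cell '.' (not opp) -> no flip
Dir SE: first cell '.' (not opp) -> no flip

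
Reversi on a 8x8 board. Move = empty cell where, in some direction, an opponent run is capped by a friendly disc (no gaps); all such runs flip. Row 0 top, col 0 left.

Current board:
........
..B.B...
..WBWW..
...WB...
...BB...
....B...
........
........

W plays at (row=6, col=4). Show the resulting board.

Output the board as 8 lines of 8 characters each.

Answer: ........
..B.B...
..WBWW..
...WW...
...BW...
....W...
....W...
........

Derivation:
Place W at (6,4); scan 8 dirs for brackets.
Dir NW: first cell '.' (not opp) -> no flip
Dir N: opp run (5,4) (4,4) (3,4) capped by W -> flip
Dir NE: first cell '.' (not opp) -> no flip
Dir W: first cell '.' (not opp) -> no flip
Dir E: first cell '.' (not opp) -> no flip
Dir SW: first cell '.' (not opp) -> no flip
Dir S: first cell '.' (not opp) -> no flip
Dir SE: first cell '.' (not opp) -> no flip
All flips: (3,4) (4,4) (5,4)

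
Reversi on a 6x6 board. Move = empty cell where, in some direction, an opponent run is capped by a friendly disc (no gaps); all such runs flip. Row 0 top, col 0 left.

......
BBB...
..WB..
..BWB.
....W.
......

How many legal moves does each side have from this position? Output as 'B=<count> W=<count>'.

-- B to move --
(1,3): no bracket -> illegal
(2,1): flips 1 -> legal
(2,4): no bracket -> illegal
(3,1): no bracket -> illegal
(3,5): no bracket -> illegal
(4,2): no bracket -> illegal
(4,3): flips 1 -> legal
(4,5): no bracket -> illegal
(5,3): no bracket -> illegal
(5,4): flips 1 -> legal
(5,5): flips 3 -> legal
B mobility = 4
-- W to move --
(0,0): flips 1 -> legal
(0,1): no bracket -> illegal
(0,2): flips 1 -> legal
(0,3): no bracket -> illegal
(1,3): flips 1 -> legal
(1,4): no bracket -> illegal
(2,0): no bracket -> illegal
(2,1): no bracket -> illegal
(2,4): flips 2 -> legal
(2,5): no bracket -> illegal
(3,1): flips 1 -> legal
(3,5): flips 1 -> legal
(4,1): no bracket -> illegal
(4,2): flips 1 -> legal
(4,3): no bracket -> illegal
(4,5): no bracket -> illegal
W mobility = 7

Answer: B=4 W=7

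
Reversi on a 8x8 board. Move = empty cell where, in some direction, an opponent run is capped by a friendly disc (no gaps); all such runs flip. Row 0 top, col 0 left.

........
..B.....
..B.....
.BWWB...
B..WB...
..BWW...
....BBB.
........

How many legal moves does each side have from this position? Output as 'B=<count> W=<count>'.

-- B to move --
(2,1): flips 3 -> legal
(2,3): no bracket -> illegal
(2,4): no bracket -> illegal
(4,1): no bracket -> illegal
(4,2): flips 3 -> legal
(4,5): no bracket -> illegal
(5,5): flips 2 -> legal
(6,2): flips 1 -> legal
(6,3): no bracket -> illegal
B mobility = 4
-- W to move --
(0,1): no bracket -> illegal
(0,2): flips 2 -> legal
(0,3): no bracket -> illegal
(1,1): flips 1 -> legal
(1,3): no bracket -> illegal
(2,0): no bracket -> illegal
(2,1): no bracket -> illegal
(2,3): no bracket -> illegal
(2,4): flips 2 -> legal
(2,5): flips 1 -> legal
(3,0): flips 1 -> legal
(3,5): flips 2 -> legal
(4,1): no bracket -> illegal
(4,2): no bracket -> illegal
(4,5): flips 1 -> legal
(5,0): no bracket -> illegal
(5,1): flips 1 -> legal
(5,5): flips 1 -> legal
(5,6): no bracket -> illegal
(5,7): no bracket -> illegal
(6,1): flips 1 -> legal
(6,2): no bracket -> illegal
(6,3): no bracket -> illegal
(6,7): no bracket -> illegal
(7,3): no bracket -> illegal
(7,4): flips 1 -> legal
(7,5): flips 1 -> legal
(7,6): flips 1 -> legal
(7,7): no bracket -> illegal
W mobility = 13

Answer: B=4 W=13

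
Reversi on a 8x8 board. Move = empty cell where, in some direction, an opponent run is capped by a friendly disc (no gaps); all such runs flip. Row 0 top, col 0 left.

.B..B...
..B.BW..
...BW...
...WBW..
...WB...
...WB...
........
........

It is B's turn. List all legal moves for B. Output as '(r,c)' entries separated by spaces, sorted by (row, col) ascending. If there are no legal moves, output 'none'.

Answer: (1,6) (2,2) (2,5) (2,6) (3,2) (3,6) (4,2) (5,2) (6,2) (6,3)

Derivation:
(0,5): no bracket -> illegal
(0,6): no bracket -> illegal
(1,3): no bracket -> illegal
(1,6): flips 1 -> legal
(2,2): flips 1 -> legal
(2,5): flips 1 -> legal
(2,6): flips 2 -> legal
(3,2): flips 2 -> legal
(3,6): flips 1 -> legal
(4,2): flips 1 -> legal
(4,5): no bracket -> illegal
(4,6): no bracket -> illegal
(5,2): flips 2 -> legal
(6,2): flips 1 -> legal
(6,3): flips 3 -> legal
(6,4): no bracket -> illegal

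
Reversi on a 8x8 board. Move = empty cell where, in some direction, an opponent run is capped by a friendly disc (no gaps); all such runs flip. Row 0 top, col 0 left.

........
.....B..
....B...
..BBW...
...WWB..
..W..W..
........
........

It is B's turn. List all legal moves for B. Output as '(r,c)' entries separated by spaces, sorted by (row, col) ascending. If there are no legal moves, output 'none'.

Answer: (2,3) (3,5) (4,2) (5,3) (5,4) (6,5) (6,6)

Derivation:
(2,3): flips 1 -> legal
(2,5): no bracket -> illegal
(3,5): flips 1 -> legal
(4,1): no bracket -> illegal
(4,2): flips 2 -> legal
(4,6): no bracket -> illegal
(5,1): no bracket -> illegal
(5,3): flips 1 -> legal
(5,4): flips 3 -> legal
(5,6): no bracket -> illegal
(6,1): no bracket -> illegal
(6,2): no bracket -> illegal
(6,3): no bracket -> illegal
(6,4): no bracket -> illegal
(6,5): flips 1 -> legal
(6,6): flips 2 -> legal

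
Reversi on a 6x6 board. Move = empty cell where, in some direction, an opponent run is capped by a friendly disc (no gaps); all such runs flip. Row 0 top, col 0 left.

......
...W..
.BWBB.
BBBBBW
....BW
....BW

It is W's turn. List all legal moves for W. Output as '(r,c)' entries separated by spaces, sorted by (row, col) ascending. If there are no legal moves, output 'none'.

(1,0): no bracket -> illegal
(1,1): no bracket -> illegal
(1,2): flips 2 -> legal
(1,4): no bracket -> illegal
(1,5): no bracket -> illegal
(2,0): flips 1 -> legal
(2,5): flips 2 -> legal
(4,0): flips 1 -> legal
(4,1): no bracket -> illegal
(4,2): flips 1 -> legal
(4,3): flips 3 -> legal
(5,3): flips 2 -> legal

Answer: (1,2) (2,0) (2,5) (4,0) (4,2) (4,3) (5,3)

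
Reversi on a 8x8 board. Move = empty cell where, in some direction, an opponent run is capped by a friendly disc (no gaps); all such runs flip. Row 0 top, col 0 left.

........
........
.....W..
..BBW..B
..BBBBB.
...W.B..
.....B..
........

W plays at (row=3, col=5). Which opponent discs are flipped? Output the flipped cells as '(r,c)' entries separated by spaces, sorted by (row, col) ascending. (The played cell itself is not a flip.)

Dir NW: first cell '.' (not opp) -> no flip
Dir N: first cell 'W' (not opp) -> no flip
Dir NE: first cell '.' (not opp) -> no flip
Dir W: first cell 'W' (not opp) -> no flip
Dir E: first cell '.' (not opp) -> no flip
Dir SW: opp run (4,4) capped by W -> flip
Dir S: opp run (4,5) (5,5) (6,5), next='.' -> no flip
Dir SE: opp run (4,6), next='.' -> no flip

Answer: (4,4)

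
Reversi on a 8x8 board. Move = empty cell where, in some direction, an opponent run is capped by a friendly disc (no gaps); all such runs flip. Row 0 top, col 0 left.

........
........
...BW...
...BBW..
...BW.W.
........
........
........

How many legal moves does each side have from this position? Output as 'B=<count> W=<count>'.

-- B to move --
(1,3): no bracket -> illegal
(1,4): flips 1 -> legal
(1,5): flips 1 -> legal
(2,5): flips 1 -> legal
(2,6): no bracket -> illegal
(3,6): flips 1 -> legal
(3,7): no bracket -> illegal
(4,5): flips 1 -> legal
(4,7): no bracket -> illegal
(5,3): no bracket -> illegal
(5,4): flips 1 -> legal
(5,5): flips 1 -> legal
(5,6): no bracket -> illegal
(5,7): no bracket -> illegal
B mobility = 7
-- W to move --
(1,2): no bracket -> illegal
(1,3): no bracket -> illegal
(1,4): no bracket -> illegal
(2,2): flips 2 -> legal
(2,5): no bracket -> illegal
(3,2): flips 2 -> legal
(4,2): flips 2 -> legal
(4,5): no bracket -> illegal
(5,2): no bracket -> illegal
(5,3): no bracket -> illegal
(5,4): no bracket -> illegal
W mobility = 3

Answer: B=7 W=3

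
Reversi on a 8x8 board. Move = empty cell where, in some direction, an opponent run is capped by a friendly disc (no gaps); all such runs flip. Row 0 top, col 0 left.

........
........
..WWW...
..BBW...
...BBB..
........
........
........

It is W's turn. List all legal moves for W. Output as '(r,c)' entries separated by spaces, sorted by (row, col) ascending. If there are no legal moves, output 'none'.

Answer: (3,1) (4,1) (4,2) (5,2) (5,3) (5,4) (5,5) (5,6)

Derivation:
(2,1): no bracket -> illegal
(3,1): flips 2 -> legal
(3,5): no bracket -> illegal
(3,6): no bracket -> illegal
(4,1): flips 1 -> legal
(4,2): flips 2 -> legal
(4,6): no bracket -> illegal
(5,2): flips 1 -> legal
(5,3): flips 2 -> legal
(5,4): flips 1 -> legal
(5,5): flips 2 -> legal
(5,6): flips 1 -> legal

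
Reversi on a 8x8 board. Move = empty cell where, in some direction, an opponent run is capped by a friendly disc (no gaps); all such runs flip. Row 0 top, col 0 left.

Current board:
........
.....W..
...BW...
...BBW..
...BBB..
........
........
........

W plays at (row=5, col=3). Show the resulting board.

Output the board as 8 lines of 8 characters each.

Place W at (5,3); scan 8 dirs for brackets.
Dir NW: first cell '.' (not opp) -> no flip
Dir N: opp run (4,3) (3,3) (2,3), next='.' -> no flip
Dir NE: opp run (4,4) capped by W -> flip
Dir W: first cell '.' (not opp) -> no flip
Dir E: first cell '.' (not opp) -> no flip
Dir SW: first cell '.' (not opp) -> no flip
Dir S: first cell '.' (not opp) -> no flip
Dir SE: first cell '.' (not opp) -> no flip
All flips: (4,4)

Answer: ........
.....W..
...BW...
...BBW..
...BWB..
...W....
........
........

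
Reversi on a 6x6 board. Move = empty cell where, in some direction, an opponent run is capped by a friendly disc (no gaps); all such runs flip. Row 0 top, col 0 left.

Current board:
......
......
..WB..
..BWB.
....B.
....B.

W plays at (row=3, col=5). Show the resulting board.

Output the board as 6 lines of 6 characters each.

Answer: ......
......
..WB..
..BWWW
....B.
....B.

Derivation:
Place W at (3,5); scan 8 dirs for brackets.
Dir NW: first cell '.' (not opp) -> no flip
Dir N: first cell '.' (not opp) -> no flip
Dir NE: edge -> no flip
Dir W: opp run (3,4) capped by W -> flip
Dir E: edge -> no flip
Dir SW: opp run (4,4), next='.' -> no flip
Dir S: first cell '.' (not opp) -> no flip
Dir SE: edge -> no flip
All flips: (3,4)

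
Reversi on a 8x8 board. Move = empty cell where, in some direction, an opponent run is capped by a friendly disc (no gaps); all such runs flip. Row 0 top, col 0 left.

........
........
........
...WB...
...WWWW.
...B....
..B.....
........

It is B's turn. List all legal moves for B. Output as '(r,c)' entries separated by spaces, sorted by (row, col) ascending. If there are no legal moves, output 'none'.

Answer: (2,3) (3,2) (3,5) (5,2) (5,4) (5,6)

Derivation:
(2,2): no bracket -> illegal
(2,3): flips 2 -> legal
(2,4): no bracket -> illegal
(3,2): flips 1 -> legal
(3,5): flips 1 -> legal
(3,6): no bracket -> illegal
(3,7): no bracket -> illegal
(4,2): no bracket -> illegal
(4,7): no bracket -> illegal
(5,2): flips 1 -> legal
(5,4): flips 1 -> legal
(5,5): no bracket -> illegal
(5,6): flips 1 -> legal
(5,7): no bracket -> illegal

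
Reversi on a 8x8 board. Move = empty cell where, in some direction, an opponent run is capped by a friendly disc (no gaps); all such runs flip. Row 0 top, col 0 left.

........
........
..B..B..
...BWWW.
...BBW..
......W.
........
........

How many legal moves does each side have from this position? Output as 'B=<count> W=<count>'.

-- B to move --
(2,3): no bracket -> illegal
(2,4): flips 1 -> legal
(2,6): flips 1 -> legal
(2,7): no bracket -> illegal
(3,7): flips 3 -> legal
(4,6): flips 1 -> legal
(4,7): flips 1 -> legal
(5,4): no bracket -> illegal
(5,5): flips 2 -> legal
(5,7): no bracket -> illegal
(6,5): no bracket -> illegal
(6,6): no bracket -> illegal
(6,7): no bracket -> illegal
B mobility = 6
-- W to move --
(1,1): no bracket -> illegal
(1,2): no bracket -> illegal
(1,3): no bracket -> illegal
(1,4): flips 1 -> legal
(1,5): flips 1 -> legal
(1,6): flips 1 -> legal
(2,1): no bracket -> illegal
(2,3): no bracket -> illegal
(2,4): no bracket -> illegal
(2,6): no bracket -> illegal
(3,1): no bracket -> illegal
(3,2): flips 1 -> legal
(4,2): flips 2 -> legal
(5,2): flips 1 -> legal
(5,3): flips 1 -> legal
(5,4): flips 1 -> legal
(5,5): no bracket -> illegal
W mobility = 8

Answer: B=6 W=8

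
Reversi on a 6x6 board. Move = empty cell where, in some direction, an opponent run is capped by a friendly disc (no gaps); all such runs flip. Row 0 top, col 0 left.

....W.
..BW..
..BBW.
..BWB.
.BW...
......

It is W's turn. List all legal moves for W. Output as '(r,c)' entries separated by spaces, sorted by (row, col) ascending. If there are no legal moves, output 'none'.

Answer: (0,2) (1,1) (2,1) (3,1) (3,5) (4,0) (4,4)

Derivation:
(0,1): no bracket -> illegal
(0,2): flips 3 -> legal
(0,3): no bracket -> illegal
(1,1): flips 2 -> legal
(1,4): no bracket -> illegal
(2,1): flips 2 -> legal
(2,5): no bracket -> illegal
(3,0): no bracket -> illegal
(3,1): flips 2 -> legal
(3,5): flips 1 -> legal
(4,0): flips 1 -> legal
(4,3): no bracket -> illegal
(4,4): flips 1 -> legal
(4,5): no bracket -> illegal
(5,0): no bracket -> illegal
(5,1): no bracket -> illegal
(5,2): no bracket -> illegal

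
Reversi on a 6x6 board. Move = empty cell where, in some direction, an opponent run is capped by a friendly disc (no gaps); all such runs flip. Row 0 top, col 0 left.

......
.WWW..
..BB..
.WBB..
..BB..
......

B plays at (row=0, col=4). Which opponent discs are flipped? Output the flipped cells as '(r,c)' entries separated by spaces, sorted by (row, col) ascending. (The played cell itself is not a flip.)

Answer: (1,3)

Derivation:
Dir NW: edge -> no flip
Dir N: edge -> no flip
Dir NE: edge -> no flip
Dir W: first cell '.' (not opp) -> no flip
Dir E: first cell '.' (not opp) -> no flip
Dir SW: opp run (1,3) capped by B -> flip
Dir S: first cell '.' (not opp) -> no flip
Dir SE: first cell '.' (not opp) -> no flip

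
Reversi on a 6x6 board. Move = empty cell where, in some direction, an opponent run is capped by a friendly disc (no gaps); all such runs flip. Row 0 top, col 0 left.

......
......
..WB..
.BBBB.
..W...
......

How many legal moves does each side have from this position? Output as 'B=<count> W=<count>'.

-- B to move --
(1,1): flips 1 -> legal
(1,2): flips 1 -> legal
(1,3): flips 1 -> legal
(2,1): flips 1 -> legal
(4,1): no bracket -> illegal
(4,3): no bracket -> illegal
(5,1): flips 1 -> legal
(5,2): flips 1 -> legal
(5,3): flips 1 -> legal
B mobility = 7
-- W to move --
(1,2): no bracket -> illegal
(1,3): no bracket -> illegal
(1,4): no bracket -> illegal
(2,0): flips 1 -> legal
(2,1): no bracket -> illegal
(2,4): flips 2 -> legal
(2,5): no bracket -> illegal
(3,0): no bracket -> illegal
(3,5): no bracket -> illegal
(4,0): flips 1 -> legal
(4,1): no bracket -> illegal
(4,3): no bracket -> illegal
(4,4): flips 1 -> legal
(4,5): no bracket -> illegal
W mobility = 4

Answer: B=7 W=4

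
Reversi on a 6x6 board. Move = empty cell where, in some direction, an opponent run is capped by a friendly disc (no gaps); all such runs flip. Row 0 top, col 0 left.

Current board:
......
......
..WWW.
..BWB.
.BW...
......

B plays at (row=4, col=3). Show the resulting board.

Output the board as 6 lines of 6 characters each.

Place B at (4,3); scan 8 dirs for brackets.
Dir NW: first cell 'B' (not opp) -> no flip
Dir N: opp run (3,3) (2,3), next='.' -> no flip
Dir NE: first cell 'B' (not opp) -> no flip
Dir W: opp run (4,2) capped by B -> flip
Dir E: first cell '.' (not opp) -> no flip
Dir SW: first cell '.' (not opp) -> no flip
Dir S: first cell '.' (not opp) -> no flip
Dir SE: first cell '.' (not opp) -> no flip
All flips: (4,2)

Answer: ......
......
..WWW.
..BWB.
.BBB..
......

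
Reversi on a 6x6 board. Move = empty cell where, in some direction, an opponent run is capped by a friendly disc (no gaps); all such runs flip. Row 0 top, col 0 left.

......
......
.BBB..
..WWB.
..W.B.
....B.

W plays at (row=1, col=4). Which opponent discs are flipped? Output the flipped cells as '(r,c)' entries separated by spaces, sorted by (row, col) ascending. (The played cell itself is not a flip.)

Dir NW: first cell '.' (not opp) -> no flip
Dir N: first cell '.' (not opp) -> no flip
Dir NE: first cell '.' (not opp) -> no flip
Dir W: first cell '.' (not opp) -> no flip
Dir E: first cell '.' (not opp) -> no flip
Dir SW: opp run (2,3) capped by W -> flip
Dir S: first cell '.' (not opp) -> no flip
Dir SE: first cell '.' (not opp) -> no flip

Answer: (2,3)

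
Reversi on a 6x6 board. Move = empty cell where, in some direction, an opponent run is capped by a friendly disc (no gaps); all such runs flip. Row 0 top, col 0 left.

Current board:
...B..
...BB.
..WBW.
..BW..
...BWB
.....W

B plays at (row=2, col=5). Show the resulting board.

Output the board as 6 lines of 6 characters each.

Place B at (2,5); scan 8 dirs for brackets.
Dir NW: first cell 'B' (not opp) -> no flip
Dir N: first cell '.' (not opp) -> no flip
Dir NE: edge -> no flip
Dir W: opp run (2,4) capped by B -> flip
Dir E: edge -> no flip
Dir SW: first cell '.' (not opp) -> no flip
Dir S: first cell '.' (not opp) -> no flip
Dir SE: edge -> no flip
All flips: (2,4)

Answer: ...B..
...BB.
..WBBB
..BW..
...BWB
.....W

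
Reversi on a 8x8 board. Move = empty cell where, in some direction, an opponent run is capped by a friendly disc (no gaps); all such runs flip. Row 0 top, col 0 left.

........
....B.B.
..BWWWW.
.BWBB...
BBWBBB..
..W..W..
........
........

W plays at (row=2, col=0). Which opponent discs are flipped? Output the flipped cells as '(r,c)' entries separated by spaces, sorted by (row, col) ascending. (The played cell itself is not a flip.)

Dir NW: edge -> no flip
Dir N: first cell '.' (not opp) -> no flip
Dir NE: first cell '.' (not opp) -> no flip
Dir W: edge -> no flip
Dir E: first cell '.' (not opp) -> no flip
Dir SW: edge -> no flip
Dir S: first cell '.' (not opp) -> no flip
Dir SE: opp run (3,1) capped by W -> flip

Answer: (3,1)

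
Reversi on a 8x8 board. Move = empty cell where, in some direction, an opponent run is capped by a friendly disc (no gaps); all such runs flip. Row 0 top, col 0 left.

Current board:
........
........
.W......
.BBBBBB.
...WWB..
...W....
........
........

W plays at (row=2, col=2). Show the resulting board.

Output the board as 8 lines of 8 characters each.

Place W at (2,2); scan 8 dirs for brackets.
Dir NW: first cell '.' (not opp) -> no flip
Dir N: first cell '.' (not opp) -> no flip
Dir NE: first cell '.' (not opp) -> no flip
Dir W: first cell 'W' (not opp) -> no flip
Dir E: first cell '.' (not opp) -> no flip
Dir SW: opp run (3,1), next='.' -> no flip
Dir S: opp run (3,2), next='.' -> no flip
Dir SE: opp run (3,3) capped by W -> flip
All flips: (3,3)

Answer: ........
........
.WW.....
.BBWBBB.
...WWB..
...W....
........
........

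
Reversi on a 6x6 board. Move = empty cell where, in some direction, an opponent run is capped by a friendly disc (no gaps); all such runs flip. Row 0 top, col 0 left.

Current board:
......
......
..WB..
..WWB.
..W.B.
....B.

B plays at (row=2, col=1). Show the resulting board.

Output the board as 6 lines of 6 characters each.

Place B at (2,1); scan 8 dirs for brackets.
Dir NW: first cell '.' (not opp) -> no flip
Dir N: first cell '.' (not opp) -> no flip
Dir NE: first cell '.' (not opp) -> no flip
Dir W: first cell '.' (not opp) -> no flip
Dir E: opp run (2,2) capped by B -> flip
Dir SW: first cell '.' (not opp) -> no flip
Dir S: first cell '.' (not opp) -> no flip
Dir SE: opp run (3,2), next='.' -> no flip
All flips: (2,2)

Answer: ......
......
.BBB..
..WWB.
..W.B.
....B.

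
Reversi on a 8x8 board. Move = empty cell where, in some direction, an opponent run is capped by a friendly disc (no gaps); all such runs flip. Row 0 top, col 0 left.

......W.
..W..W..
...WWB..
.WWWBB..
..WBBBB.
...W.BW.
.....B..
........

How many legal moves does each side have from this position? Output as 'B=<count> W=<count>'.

Answer: B=14 W=8

Derivation:
-- B to move --
(0,1): flips 2 -> legal
(0,2): no bracket -> illegal
(0,3): no bracket -> illegal
(0,4): no bracket -> illegal
(0,5): flips 1 -> legal
(0,7): no bracket -> illegal
(1,1): no bracket -> illegal
(1,3): flips 3 -> legal
(1,4): flips 1 -> legal
(1,6): no bracket -> illegal
(1,7): no bracket -> illegal
(2,0): no bracket -> illegal
(2,1): flips 1 -> legal
(2,2): flips 3 -> legal
(2,6): no bracket -> illegal
(3,0): flips 3 -> legal
(4,0): no bracket -> illegal
(4,1): flips 1 -> legal
(4,7): flips 1 -> legal
(5,1): no bracket -> illegal
(5,2): no bracket -> illegal
(5,4): no bracket -> illegal
(5,7): flips 1 -> legal
(6,2): flips 1 -> legal
(6,3): flips 1 -> legal
(6,4): no bracket -> illegal
(6,6): flips 1 -> legal
(6,7): flips 1 -> legal
B mobility = 14
-- W to move --
(1,4): no bracket -> illegal
(1,6): no bracket -> illegal
(2,6): flips 3 -> legal
(3,6): flips 3 -> legal
(3,7): no bracket -> illegal
(4,7): flips 4 -> legal
(5,2): no bracket -> illegal
(5,4): flips 4 -> legal
(5,7): flips 2 -> legal
(6,4): no bracket -> illegal
(6,6): flips 2 -> legal
(7,4): flips 1 -> legal
(7,5): flips 5 -> legal
(7,6): no bracket -> illegal
W mobility = 8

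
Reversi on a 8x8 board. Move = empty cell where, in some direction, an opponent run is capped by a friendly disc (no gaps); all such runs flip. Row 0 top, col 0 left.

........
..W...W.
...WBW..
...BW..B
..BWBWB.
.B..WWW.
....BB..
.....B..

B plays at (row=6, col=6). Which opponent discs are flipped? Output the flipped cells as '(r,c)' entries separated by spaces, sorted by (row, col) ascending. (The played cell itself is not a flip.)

Dir NW: opp run (5,5) capped by B -> flip
Dir N: opp run (5,6) capped by B -> flip
Dir NE: first cell '.' (not opp) -> no flip
Dir W: first cell 'B' (not opp) -> no flip
Dir E: first cell '.' (not opp) -> no flip
Dir SW: first cell 'B' (not opp) -> no flip
Dir S: first cell '.' (not opp) -> no flip
Dir SE: first cell '.' (not opp) -> no flip

Answer: (5,5) (5,6)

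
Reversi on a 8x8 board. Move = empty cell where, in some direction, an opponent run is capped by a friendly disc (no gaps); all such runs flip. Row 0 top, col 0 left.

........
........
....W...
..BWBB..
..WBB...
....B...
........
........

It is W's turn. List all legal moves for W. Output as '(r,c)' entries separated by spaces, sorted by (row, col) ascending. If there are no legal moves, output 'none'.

Answer: (2,2) (3,1) (3,6) (4,5) (4,6) (5,3) (5,5) (6,4)

Derivation:
(2,1): no bracket -> illegal
(2,2): flips 1 -> legal
(2,3): no bracket -> illegal
(2,5): no bracket -> illegal
(2,6): no bracket -> illegal
(3,1): flips 1 -> legal
(3,6): flips 2 -> legal
(4,1): no bracket -> illegal
(4,5): flips 2 -> legal
(4,6): flips 1 -> legal
(5,2): no bracket -> illegal
(5,3): flips 1 -> legal
(5,5): flips 1 -> legal
(6,3): no bracket -> illegal
(6,4): flips 3 -> legal
(6,5): no bracket -> illegal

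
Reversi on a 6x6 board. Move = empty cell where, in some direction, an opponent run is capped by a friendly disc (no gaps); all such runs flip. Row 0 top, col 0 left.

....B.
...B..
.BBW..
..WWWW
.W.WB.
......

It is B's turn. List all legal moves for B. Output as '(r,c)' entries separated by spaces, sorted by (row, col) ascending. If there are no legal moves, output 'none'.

(1,2): no bracket -> illegal
(1,4): no bracket -> illegal
(2,4): flips 2 -> legal
(2,5): no bracket -> illegal
(3,0): no bracket -> illegal
(3,1): no bracket -> illegal
(4,0): no bracket -> illegal
(4,2): flips 2 -> legal
(4,5): no bracket -> illegal
(5,0): no bracket -> illegal
(5,1): no bracket -> illegal
(5,2): no bracket -> illegal
(5,3): flips 3 -> legal
(5,4): flips 2 -> legal

Answer: (2,4) (4,2) (5,3) (5,4)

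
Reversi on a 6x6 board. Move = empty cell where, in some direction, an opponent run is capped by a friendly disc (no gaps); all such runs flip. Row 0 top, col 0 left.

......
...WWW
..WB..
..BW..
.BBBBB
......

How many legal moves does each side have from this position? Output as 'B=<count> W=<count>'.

-- B to move --
(0,2): no bracket -> illegal
(0,3): flips 1 -> legal
(0,4): no bracket -> illegal
(0,5): flips 1 -> legal
(1,1): flips 2 -> legal
(1,2): flips 1 -> legal
(2,1): flips 1 -> legal
(2,4): flips 1 -> legal
(2,5): no bracket -> illegal
(3,1): no bracket -> illegal
(3,4): flips 1 -> legal
B mobility = 7
-- W to move --
(1,2): no bracket -> illegal
(2,1): no bracket -> illegal
(2,4): flips 1 -> legal
(3,0): no bracket -> illegal
(3,1): flips 1 -> legal
(3,4): no bracket -> illegal
(3,5): no bracket -> illegal
(4,0): no bracket -> illegal
(5,0): flips 3 -> legal
(5,1): flips 1 -> legal
(5,2): flips 2 -> legal
(5,3): flips 1 -> legal
(5,4): no bracket -> illegal
(5,5): flips 1 -> legal
W mobility = 7

Answer: B=7 W=7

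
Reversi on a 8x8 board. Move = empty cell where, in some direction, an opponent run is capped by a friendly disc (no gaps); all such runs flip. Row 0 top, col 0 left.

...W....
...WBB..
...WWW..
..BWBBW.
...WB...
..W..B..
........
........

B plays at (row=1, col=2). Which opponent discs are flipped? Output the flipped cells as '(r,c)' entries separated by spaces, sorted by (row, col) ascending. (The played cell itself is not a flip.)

Answer: (1,3) (2,3)

Derivation:
Dir NW: first cell '.' (not opp) -> no flip
Dir N: first cell '.' (not opp) -> no flip
Dir NE: opp run (0,3), next=edge -> no flip
Dir W: first cell '.' (not opp) -> no flip
Dir E: opp run (1,3) capped by B -> flip
Dir SW: first cell '.' (not opp) -> no flip
Dir S: first cell '.' (not opp) -> no flip
Dir SE: opp run (2,3) capped by B -> flip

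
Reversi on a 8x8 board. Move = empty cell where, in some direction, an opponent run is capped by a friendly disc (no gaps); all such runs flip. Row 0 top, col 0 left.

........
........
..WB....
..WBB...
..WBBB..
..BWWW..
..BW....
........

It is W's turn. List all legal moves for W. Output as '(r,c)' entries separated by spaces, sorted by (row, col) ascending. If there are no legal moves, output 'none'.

Answer: (1,3) (1,4) (2,4) (3,5) (3,6) (4,1) (4,6) (5,1) (6,1) (7,1) (7,2)

Derivation:
(1,2): no bracket -> illegal
(1,3): flips 3 -> legal
(1,4): flips 1 -> legal
(2,4): flips 4 -> legal
(2,5): no bracket -> illegal
(3,5): flips 4 -> legal
(3,6): flips 1 -> legal
(4,1): flips 1 -> legal
(4,6): flips 3 -> legal
(5,1): flips 1 -> legal
(5,6): no bracket -> illegal
(6,1): flips 1 -> legal
(7,1): flips 1 -> legal
(7,2): flips 2 -> legal
(7,3): no bracket -> illegal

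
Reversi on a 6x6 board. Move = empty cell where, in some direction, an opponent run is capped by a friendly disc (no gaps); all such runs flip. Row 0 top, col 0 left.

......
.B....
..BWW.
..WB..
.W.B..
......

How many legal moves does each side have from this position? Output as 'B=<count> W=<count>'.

-- B to move --
(1,2): no bracket -> illegal
(1,3): flips 1 -> legal
(1,4): no bracket -> illegal
(1,5): flips 1 -> legal
(2,1): flips 1 -> legal
(2,5): flips 2 -> legal
(3,0): no bracket -> illegal
(3,1): flips 1 -> legal
(3,4): no bracket -> illegal
(3,5): no bracket -> illegal
(4,0): no bracket -> illegal
(4,2): flips 1 -> legal
(5,0): no bracket -> illegal
(5,1): no bracket -> illegal
(5,2): no bracket -> illegal
B mobility = 6
-- W to move --
(0,0): no bracket -> illegal
(0,1): no bracket -> illegal
(0,2): no bracket -> illegal
(1,0): no bracket -> illegal
(1,2): flips 1 -> legal
(1,3): no bracket -> illegal
(2,0): no bracket -> illegal
(2,1): flips 1 -> legal
(3,1): no bracket -> illegal
(3,4): flips 1 -> legal
(4,2): flips 1 -> legal
(4,4): no bracket -> illegal
(5,2): no bracket -> illegal
(5,3): flips 2 -> legal
(5,4): flips 1 -> legal
W mobility = 6

Answer: B=6 W=6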